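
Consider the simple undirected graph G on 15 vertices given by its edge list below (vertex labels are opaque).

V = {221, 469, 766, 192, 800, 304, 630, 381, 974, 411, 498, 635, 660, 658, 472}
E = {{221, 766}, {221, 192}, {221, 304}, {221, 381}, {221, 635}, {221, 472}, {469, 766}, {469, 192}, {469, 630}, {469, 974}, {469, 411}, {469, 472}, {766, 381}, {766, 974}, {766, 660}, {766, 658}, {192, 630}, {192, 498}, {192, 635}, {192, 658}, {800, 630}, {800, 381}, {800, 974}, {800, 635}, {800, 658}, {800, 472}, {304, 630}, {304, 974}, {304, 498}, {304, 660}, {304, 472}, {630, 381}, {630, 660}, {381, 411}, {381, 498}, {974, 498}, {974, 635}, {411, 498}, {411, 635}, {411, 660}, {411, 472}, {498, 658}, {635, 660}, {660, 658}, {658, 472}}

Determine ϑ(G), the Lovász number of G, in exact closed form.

deg(660) = 6; N(660) = {766, 304, 630, 411, 635, 658}.
N(472) = {221, 469, 800, 304, 411, 658}, |N(472)| = 6.
deg(800) = 6; N(800) = {630, 381, 974, 635, 658, 472}.
N(630) = {469, 192, 800, 304, 381, 660}, |N(630)| = 6.
G on 15 vertices is 6-regular; this is K(6,2), the Kneser graph.
A has 3 distinct eigenvalues ≈ [6.0, 1.0, -3.0].
With N=15: ϑ(G) = 15·(-1*(-3))/(6−(-3)) = 5.
= 5.0000000… (decimal).

5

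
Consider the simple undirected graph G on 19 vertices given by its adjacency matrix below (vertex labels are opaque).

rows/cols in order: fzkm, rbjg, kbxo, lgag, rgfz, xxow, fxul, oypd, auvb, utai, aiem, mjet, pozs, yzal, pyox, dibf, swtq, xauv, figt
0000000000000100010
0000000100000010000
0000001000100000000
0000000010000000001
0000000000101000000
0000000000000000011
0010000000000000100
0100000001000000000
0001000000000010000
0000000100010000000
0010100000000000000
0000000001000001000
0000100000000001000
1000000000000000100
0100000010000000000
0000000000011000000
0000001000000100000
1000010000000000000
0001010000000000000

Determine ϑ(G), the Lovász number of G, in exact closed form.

Vertex pozs has 2 neighbors: rgfz, dibf.
N(fzkm) = {yzal, xauv}, |N(fzkm)| = 2.
Vertex dibf has 2 neighbors: mjet, pozs.
deg(xauv) = 2; N(xauv) = {fzkm, xxow}.
19-vertex 2-regular graph: this is C_{19}, the 19-cycle.
A has 10 distinct eigenvalues ≈ [2.0, 1.892, 1.578, 1.094, 0.491, -0.165, -0.803, -1.355, -1.759, -1.973].
With N=19: ϑ(G) = 19·(-(-1)*2*cos(pi/19))/(2−(-2*cos(pi/19))) = 19*cos(pi/19)/(cos(pi/19) + 1).
Numerically 9.43477.
9 ≤ 19*cos(pi/19)/(cos(pi/19) + 1) ≤ 10: both strict.

19*cos(pi/19)/(cos(pi/19) + 1)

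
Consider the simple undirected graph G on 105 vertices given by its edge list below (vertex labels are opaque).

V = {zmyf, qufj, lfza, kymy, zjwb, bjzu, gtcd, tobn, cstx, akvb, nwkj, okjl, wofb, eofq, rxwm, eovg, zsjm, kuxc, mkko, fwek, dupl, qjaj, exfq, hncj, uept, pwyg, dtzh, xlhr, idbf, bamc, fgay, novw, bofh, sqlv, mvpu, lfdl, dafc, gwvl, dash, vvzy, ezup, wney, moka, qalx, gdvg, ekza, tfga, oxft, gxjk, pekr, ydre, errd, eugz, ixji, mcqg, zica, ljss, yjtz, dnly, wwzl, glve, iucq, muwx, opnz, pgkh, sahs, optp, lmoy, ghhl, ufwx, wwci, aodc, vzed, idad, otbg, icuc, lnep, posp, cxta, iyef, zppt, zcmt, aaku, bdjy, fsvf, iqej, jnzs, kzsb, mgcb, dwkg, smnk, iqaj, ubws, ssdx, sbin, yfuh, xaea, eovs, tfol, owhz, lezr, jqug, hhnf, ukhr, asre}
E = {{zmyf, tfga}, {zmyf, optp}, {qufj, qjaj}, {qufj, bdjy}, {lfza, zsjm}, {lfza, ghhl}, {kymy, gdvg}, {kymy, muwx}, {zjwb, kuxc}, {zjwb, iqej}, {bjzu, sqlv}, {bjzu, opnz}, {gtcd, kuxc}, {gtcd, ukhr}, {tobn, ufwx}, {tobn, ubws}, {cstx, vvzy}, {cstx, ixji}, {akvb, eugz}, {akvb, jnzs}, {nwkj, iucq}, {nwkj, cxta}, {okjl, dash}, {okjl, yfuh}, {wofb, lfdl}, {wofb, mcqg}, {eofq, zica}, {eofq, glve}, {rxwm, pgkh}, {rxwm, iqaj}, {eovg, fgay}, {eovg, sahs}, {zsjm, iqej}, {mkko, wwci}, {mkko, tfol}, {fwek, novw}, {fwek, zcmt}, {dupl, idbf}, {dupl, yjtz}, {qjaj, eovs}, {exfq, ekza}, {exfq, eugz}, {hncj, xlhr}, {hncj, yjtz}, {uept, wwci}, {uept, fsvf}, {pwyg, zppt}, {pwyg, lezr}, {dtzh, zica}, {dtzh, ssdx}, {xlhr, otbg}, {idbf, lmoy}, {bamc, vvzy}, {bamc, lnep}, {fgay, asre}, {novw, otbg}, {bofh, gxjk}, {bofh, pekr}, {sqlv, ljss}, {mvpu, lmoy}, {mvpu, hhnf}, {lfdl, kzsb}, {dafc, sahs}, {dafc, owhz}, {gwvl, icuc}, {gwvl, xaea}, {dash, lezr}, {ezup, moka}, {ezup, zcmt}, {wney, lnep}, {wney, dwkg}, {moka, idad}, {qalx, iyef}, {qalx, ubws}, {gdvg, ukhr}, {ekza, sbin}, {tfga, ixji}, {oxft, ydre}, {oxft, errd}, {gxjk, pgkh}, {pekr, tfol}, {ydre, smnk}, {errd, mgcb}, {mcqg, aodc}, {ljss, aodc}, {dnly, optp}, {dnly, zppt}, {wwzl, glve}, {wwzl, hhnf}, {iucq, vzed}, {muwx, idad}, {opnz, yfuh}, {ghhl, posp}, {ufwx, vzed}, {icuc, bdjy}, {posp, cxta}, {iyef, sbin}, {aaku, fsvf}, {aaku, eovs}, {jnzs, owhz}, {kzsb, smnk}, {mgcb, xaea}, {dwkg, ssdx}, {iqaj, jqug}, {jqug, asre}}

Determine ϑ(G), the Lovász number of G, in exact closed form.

Vertex ghhl has 2 neighbors: lfza, posp.
Vertex xlhr has 2 neighbors: hncj, otbg.
Vertex wwzl has 2 neighbors: glve, hhnf.
N(qjaj) = {qufj, eovs}, |N(qjaj)| = 2.
Every vertex has degree 2 (N=105); connected 2-regular on 105 ⇒ C_{105}.
A has 53 distinct eigenvalues ≈ [2.0, 1.996, 1.986, 1.968, 1.943, 1.911, 1.872, 1.827, 1.775, 1.717, 1.652, 1.582, 1.506, 1.425, 1.338, 1.247, 1.151, 1.051, 0.948, 0.841, 0.731, 0.618, 0.503, 0.387, 0.268, 0.149, 0.03, -0.09, -0.209, -0.328, -0.445, -0.561, -0.675, -0.786, -0.895, -1.0, -1.102, -1.2, -1.293, -1.382, -1.466, -1.545, -1.618, -1.685, -1.747, -1.802, -1.851, -1.893, -1.928, -1.956, -1.978, -1.992, -1.999].
λ_max=2, λ_min=-2*cos(pi/105); ϑ = −105·λ_min/(λ_max−λ_min) = 105*cos(pi/105)/(cos(pi/105) + 1).
Numerically 52.48825.
Sandwich: α(G)=52 ≤ ϑ(G)=105*cos(pi/105)/(cos(pi/105) + 1) ≤ χ(Ḡ)=53 (both strict).

105*cos(pi/105)/(cos(pi/105) + 1)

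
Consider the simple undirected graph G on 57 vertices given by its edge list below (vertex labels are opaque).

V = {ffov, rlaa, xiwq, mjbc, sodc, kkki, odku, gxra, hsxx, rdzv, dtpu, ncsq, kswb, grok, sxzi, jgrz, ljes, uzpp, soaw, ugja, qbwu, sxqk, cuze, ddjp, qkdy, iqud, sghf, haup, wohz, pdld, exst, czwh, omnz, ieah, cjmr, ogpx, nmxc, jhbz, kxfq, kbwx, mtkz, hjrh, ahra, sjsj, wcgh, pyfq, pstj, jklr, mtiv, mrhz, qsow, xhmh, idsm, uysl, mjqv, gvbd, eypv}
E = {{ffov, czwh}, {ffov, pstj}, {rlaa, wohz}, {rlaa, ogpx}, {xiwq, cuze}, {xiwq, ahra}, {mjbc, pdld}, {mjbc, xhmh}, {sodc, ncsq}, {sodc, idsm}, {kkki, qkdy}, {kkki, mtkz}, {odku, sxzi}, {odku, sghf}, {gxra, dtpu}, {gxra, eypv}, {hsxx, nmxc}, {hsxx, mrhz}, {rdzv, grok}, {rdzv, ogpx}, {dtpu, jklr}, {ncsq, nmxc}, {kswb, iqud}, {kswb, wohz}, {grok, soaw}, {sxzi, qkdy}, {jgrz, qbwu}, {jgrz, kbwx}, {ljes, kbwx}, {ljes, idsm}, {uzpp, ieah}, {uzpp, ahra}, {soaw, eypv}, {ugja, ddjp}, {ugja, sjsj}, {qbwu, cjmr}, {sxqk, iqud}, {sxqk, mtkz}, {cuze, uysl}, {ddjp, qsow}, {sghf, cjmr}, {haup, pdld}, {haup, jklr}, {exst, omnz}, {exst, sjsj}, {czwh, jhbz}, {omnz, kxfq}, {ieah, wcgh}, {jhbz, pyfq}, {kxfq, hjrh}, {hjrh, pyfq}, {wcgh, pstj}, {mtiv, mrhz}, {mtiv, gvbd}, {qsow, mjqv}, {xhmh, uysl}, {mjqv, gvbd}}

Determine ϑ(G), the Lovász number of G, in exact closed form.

57*cos(pi/57)/(cos(pi/57) + 1)

N(sxzi) = {odku, qkdy}, |N(sxzi)| = 2.
Vertex mtiv has 2 neighbors: mrhz, gvbd.
N(wcgh) = {ieah, pstj}, |N(wcgh)| = 2.
deg(jhbz) = 2; N(jhbz) = {czwh, pyfq}.
57-vertex 2-regular graph: a single 57-cycle (edge-transitive).
The 29 distinct eigenvalues: [2.0, 1.988, 1.952, 1.892, 1.809, 1.704, 1.578, 1.434, 1.271, 1.094, 0.903, 0.701, 0.491, 0.275, 0.055, -0.165, -0.383, -0.597, -0.803, -1.0, -1.184, -1.355, -1.508, -1.644, -1.759, -1.853, -1.925, -1.973, -1.997].
−57·(-2*cos(pi/57)) / ((2)−(-2*cos(pi/57))) = 57*cos(pi/57)/(cos(pi/57) + 1) = ϑ(G).
ϑ(G) ≈ 28.47834517.
Lovász sandwich 28 ≤ 57*cos(pi/57)/(cos(pi/57) + 1) ≤ 29: both strict.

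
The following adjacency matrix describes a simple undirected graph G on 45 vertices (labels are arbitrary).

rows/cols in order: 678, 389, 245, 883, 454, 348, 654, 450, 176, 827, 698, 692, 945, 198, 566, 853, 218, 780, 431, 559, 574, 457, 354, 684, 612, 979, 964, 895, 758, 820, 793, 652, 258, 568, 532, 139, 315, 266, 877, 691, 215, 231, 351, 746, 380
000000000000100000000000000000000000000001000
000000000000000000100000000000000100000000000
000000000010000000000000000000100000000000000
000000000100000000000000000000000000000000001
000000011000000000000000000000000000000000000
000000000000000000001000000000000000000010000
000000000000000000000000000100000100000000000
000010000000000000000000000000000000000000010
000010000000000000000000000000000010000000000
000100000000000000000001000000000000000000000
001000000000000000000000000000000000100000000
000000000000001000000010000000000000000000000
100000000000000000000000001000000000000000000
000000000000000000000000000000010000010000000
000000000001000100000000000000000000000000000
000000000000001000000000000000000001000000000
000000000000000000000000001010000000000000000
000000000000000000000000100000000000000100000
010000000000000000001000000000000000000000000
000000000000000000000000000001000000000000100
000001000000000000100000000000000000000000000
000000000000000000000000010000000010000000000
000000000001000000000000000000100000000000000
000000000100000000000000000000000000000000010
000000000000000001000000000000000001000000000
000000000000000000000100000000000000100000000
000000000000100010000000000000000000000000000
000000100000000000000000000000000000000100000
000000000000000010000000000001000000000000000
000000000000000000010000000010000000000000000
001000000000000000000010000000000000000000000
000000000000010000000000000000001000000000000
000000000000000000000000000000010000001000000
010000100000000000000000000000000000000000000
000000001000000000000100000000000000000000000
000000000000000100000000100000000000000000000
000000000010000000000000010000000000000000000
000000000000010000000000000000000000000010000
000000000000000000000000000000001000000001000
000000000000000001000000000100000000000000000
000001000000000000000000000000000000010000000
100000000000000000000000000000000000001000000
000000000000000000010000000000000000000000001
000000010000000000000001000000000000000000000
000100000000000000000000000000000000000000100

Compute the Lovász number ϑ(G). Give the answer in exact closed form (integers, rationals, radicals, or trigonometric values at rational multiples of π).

N(780) = {612, 691}, |N(780)| = 2.
N(218) = {964, 758}, |N(218)| = 2.
Vertex 532 has 2 neighbors: 176, 457.
Vertex 758 has 2 neighbors: 218, 820.
2-regular, N=45; this is C_{45}, the 45-cycle.
spec(A) ≈ [2.0, 1.9805, 1.9225, 1.8271, 1.6961, 1.5321, 1.3383, 1.1184, 0.8767, 0.618, 0.3473, 0.0698, -0.2091, -0.4838, -0.7492, -1.0, -1.2313, -1.4387, -1.618, -1.7659, -1.8794, -1.9563, -1.9951] (distinct, 4 d.p.).
Lovász: ϑ = −45(-2*cos(pi/45))/(2+-(-1)*2*cos(pi/45)) = 45*cos(pi/45)/(cos(pi/45) + 1).
ϑ(G) ≈ 22.472562.
Sandwich: α(G)=22 ≤ ϑ(G)=45*cos(pi/45)/(cos(pi/45) + 1) ≤ χ(Ḡ)=23 (both strict).

45*cos(pi/45)/(cos(pi/45) + 1)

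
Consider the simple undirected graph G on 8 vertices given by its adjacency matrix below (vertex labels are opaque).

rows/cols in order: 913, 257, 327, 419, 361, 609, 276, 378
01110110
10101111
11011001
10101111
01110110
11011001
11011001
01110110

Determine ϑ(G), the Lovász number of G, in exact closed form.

deg(257) = 6; N(257) = {913, 327, 361, 609, 276, 378}.
N(361) = {257, 327, 419, 609, 276}, |N(361)| = 5.
deg(378) = 5; N(378) = {257, 327, 419, 609, 276}.
Vertex 327 has 5 neighbors: 913, 257, 419, 361, 378.
G = K_{3,3,2}: α = 3 = χ(Ḡ), so ϑ = 3.
ϑ(G) ≈ 3.0000000.
Sandwich: α(G)=3 ≤ ϑ(G)=3 ≤ χ(Ḡ)=3 (collapsed).

3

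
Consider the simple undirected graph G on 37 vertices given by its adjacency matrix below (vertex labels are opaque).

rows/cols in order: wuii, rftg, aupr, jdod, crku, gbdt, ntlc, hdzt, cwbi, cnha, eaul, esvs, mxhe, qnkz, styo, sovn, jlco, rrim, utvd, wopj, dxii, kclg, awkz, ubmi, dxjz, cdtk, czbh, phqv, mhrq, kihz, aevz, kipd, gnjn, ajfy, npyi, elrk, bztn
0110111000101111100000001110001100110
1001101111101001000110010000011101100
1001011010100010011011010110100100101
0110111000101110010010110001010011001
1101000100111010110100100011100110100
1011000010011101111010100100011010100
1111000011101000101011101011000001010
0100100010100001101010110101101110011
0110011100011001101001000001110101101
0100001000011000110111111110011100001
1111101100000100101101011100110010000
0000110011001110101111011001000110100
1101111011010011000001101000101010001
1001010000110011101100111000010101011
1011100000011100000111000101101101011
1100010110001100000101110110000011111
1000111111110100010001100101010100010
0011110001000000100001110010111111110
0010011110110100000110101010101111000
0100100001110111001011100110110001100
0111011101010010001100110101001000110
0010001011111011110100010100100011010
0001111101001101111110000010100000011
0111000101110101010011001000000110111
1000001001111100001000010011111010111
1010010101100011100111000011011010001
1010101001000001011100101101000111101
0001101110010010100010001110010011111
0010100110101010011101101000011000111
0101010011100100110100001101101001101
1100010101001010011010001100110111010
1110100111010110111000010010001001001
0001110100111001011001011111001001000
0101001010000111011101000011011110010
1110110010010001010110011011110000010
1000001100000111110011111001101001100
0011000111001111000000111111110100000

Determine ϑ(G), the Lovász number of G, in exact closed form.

sqrt(37)

N(jdod) = {rftg, aupr, crku, gbdt, ntlc, eaul, mxhe, qnkz, styo, rrim, dxii, awkz, ubmi, phqv, kihz, gnjn, ajfy, bztn}, |N(jdod)| = 18.
N(czbh) = {wuii, aupr, crku, ntlc, cnha, sovn, rrim, utvd, wopj, awkz, dxjz, cdtk, phqv, kipd, gnjn, ajfy, npyi, bztn}, |N(czbh)| = 18.
Vertex dxjz has 18 neighbors: wuii, ntlc, cnha, eaul, esvs, mxhe, qnkz, utvd, ubmi, czbh, phqv, mhrq, kihz, aevz, gnjn, npyi, elrk, bztn.
Vertex dxii has 18 neighbors: rftg, aupr, jdod, gbdt, ntlc, hdzt, cnha, esvs, styo, utvd, wopj, awkz, ubmi, cdtk, phqv, aevz, npyi, elrk.
18-regular, N=37; Paley(37): SR with (k,λ,μ)=(18,8,9).
The 3 distinct eigenvalues: [18.0, 2.5414, -3.5414].
With N=37: ϑ(G) = 37·(-(-sqrt(37)/2 - 1/2))/(18−(-sqrt(37)/2 - 1/2)) = sqrt(37).
ϑ(G) ≈ 6.08276253.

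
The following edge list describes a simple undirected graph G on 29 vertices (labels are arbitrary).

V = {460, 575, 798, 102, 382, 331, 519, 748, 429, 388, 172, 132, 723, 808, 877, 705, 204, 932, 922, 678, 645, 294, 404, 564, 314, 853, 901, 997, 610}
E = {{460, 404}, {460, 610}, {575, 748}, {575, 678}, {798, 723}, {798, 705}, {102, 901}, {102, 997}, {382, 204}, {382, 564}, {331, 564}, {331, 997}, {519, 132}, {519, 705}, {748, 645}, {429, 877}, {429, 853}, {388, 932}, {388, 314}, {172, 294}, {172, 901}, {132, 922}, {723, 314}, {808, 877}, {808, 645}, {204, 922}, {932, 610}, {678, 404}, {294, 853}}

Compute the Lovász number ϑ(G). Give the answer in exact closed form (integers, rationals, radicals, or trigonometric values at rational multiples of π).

29*cos(pi/29)/(cos(pi/29) + 1)

Vertex 922 has 2 neighbors: 132, 204.
Vertex 294 has 2 neighbors: 172, 853.
Vertex 748 has 2 neighbors: 575, 645.
N(678) = {575, 404}, |N(678)| = 2.
2-regular, N=29; this is C_{29}, the 29-cycle.
spec(A) ≈ [2.0, 1.9532, 1.8152, 1.5922, 1.2948, 0.9368, 0.5351, 0.1083, -0.3236, -0.7403, -1.1224, -1.452, -1.7137, -1.8953, -1.9883] (distinct, 4 d.p.).
ϑ = −N·λ_min/(λ_max−λ_min) = −29·(-2*cos(pi/29))/(2−(-2*cos(pi/29))) = 29*cos(pi/29)/(cos(pi/29) + 1).
= 14.457375… (decimal).
Check 14 ≤ 29*cos(pi/29)/(cos(pi/29) + 1) ≤ 15: both strict.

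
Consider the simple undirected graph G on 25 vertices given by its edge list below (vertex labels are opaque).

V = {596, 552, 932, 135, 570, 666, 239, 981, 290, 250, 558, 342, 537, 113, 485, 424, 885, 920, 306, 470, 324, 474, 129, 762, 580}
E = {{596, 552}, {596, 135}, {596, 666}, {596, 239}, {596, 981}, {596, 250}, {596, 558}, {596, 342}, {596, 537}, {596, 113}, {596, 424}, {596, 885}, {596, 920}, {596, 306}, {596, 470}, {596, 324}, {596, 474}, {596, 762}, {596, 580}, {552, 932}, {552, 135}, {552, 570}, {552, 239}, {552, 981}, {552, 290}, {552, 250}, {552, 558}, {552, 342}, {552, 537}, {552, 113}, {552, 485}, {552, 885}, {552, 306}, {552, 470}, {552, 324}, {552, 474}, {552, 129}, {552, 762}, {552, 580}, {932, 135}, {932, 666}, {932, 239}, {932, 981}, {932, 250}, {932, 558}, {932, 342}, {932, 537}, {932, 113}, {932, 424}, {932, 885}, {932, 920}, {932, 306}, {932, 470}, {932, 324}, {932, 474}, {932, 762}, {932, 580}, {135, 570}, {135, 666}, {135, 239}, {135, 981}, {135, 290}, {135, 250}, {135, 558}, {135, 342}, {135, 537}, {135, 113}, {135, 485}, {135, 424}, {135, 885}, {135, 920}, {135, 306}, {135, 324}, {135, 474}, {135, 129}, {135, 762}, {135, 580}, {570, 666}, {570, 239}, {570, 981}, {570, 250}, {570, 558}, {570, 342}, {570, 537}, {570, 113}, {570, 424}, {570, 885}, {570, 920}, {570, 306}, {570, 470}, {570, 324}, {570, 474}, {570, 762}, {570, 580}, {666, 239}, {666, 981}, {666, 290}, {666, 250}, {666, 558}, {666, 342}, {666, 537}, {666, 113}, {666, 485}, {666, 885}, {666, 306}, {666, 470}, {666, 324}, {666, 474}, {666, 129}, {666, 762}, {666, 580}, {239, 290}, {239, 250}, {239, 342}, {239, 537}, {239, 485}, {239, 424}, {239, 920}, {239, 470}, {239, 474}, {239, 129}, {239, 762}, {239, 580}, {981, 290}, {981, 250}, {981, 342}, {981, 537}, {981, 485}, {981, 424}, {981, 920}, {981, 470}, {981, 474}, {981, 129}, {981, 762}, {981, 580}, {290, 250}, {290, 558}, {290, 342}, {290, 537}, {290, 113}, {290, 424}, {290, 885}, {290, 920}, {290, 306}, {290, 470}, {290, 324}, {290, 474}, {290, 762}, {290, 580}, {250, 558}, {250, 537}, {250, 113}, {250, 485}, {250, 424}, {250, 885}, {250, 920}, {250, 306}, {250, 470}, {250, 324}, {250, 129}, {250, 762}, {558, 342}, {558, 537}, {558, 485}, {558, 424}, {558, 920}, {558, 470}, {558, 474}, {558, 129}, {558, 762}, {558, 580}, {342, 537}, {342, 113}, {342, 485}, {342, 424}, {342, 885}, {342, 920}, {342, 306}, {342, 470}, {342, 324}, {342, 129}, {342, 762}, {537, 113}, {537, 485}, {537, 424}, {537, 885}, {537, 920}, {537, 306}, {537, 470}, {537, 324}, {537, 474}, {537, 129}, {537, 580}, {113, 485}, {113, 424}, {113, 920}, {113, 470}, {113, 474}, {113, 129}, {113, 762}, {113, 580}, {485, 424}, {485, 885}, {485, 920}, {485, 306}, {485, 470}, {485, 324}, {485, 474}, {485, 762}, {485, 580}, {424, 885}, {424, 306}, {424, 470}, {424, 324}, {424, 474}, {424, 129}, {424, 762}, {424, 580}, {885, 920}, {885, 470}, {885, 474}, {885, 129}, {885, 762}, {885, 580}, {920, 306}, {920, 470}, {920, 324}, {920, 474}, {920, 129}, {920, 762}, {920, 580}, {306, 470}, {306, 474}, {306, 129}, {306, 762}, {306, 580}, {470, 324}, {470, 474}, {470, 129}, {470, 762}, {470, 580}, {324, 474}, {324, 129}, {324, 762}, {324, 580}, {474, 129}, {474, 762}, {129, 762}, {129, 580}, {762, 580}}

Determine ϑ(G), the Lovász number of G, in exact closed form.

7

deg(558) = 18; N(558) = {596, 552, 932, 135, 570, 666, 290, 250, 342, 537, 485, 424, 920, 470, 474, 129, 762, 580}.
N(596) = {552, 135, 666, 239, 981, 250, 558, 342, 537, 113, 424, 885, 920, 306, 470, 324, 474, 762, 580}, |N(596)| = 19.
N(570) = {552, 135, 666, 239, 981, 250, 558, 342, 537, 113, 424, 885, 920, 306, 470, 324, 474, 762, 580}, |N(570)| = 19.
Vertex 470 has 23 neighbors: 596, 552, 932, 570, 666, 239, 981, 290, 250, 558, 342, 537, 113, 485, 424, 885, 920, 306, 324, 474, 129, 762, 580.
6 parts of sizes [7, 6, 4, 4, 2, 2]; α(G) = 7 = ϑ (perfect).
Numerically 7.000000.
α=7, χ(Ḡ)=7; ϑ=7 lies between (collapsed).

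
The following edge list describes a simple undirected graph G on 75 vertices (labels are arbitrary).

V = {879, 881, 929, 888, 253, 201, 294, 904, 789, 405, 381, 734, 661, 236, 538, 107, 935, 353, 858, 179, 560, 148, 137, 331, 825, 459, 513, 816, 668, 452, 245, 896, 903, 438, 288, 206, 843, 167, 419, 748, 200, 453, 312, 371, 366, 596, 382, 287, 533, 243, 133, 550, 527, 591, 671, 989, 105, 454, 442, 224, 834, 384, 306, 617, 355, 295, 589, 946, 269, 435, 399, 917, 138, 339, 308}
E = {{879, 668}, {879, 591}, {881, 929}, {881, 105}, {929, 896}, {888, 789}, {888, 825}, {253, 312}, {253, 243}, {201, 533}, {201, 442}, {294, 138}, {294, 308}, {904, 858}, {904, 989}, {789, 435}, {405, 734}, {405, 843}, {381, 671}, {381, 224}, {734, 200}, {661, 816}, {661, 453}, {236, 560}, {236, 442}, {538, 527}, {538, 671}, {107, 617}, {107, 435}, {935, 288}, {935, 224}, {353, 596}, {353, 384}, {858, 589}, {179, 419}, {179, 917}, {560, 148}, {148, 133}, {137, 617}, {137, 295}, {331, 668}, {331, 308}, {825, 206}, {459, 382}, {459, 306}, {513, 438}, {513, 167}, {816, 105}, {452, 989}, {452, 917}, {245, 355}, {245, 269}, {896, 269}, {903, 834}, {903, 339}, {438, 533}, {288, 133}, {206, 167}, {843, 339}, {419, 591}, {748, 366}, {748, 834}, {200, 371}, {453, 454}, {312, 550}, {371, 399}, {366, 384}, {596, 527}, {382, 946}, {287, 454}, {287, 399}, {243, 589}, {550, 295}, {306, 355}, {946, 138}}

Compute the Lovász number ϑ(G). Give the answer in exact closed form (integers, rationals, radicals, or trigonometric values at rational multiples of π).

Vertex 355 has 2 neighbors: 245, 306.
deg(527) = 2; N(527) = {538, 596}.
deg(294) = 2; N(294) = {138, 308}.
Vertex 734 has 2 neighbors: 405, 200.
Every vertex has degree 2 (N=75); a single 75-cycle (edge-transitive).
The 38 distinct eigenvalues: [2.0, 1.993, 1.972, 1.937, 1.889, 1.827, 1.753, 1.666, 1.567, 1.458, 1.338, 1.209, 1.072, 0.927, 0.775, 0.618, 0.457, 0.292, 0.126, -0.042, -0.209, -0.375, -0.538, -0.697, -0.852, -1.0, -1.141, -1.275, -1.399, -1.514, -1.618, -1.711, -1.791, -1.86, -1.915, -1.956, -1.984, -1.998].
−75·(-2*cos(pi/75)) / ((2)−(-2*cos(pi/75))) = 75*cos(pi/75)/(cos(pi/75) + 1) = ϑ(G).
ϑ(G) ≈ 37.48355.
Lovász sandwich 37 ≤ 75*cos(pi/75)/(cos(pi/75) + 1) ≤ 38: both strict.

75*cos(pi/75)/(cos(pi/75) + 1)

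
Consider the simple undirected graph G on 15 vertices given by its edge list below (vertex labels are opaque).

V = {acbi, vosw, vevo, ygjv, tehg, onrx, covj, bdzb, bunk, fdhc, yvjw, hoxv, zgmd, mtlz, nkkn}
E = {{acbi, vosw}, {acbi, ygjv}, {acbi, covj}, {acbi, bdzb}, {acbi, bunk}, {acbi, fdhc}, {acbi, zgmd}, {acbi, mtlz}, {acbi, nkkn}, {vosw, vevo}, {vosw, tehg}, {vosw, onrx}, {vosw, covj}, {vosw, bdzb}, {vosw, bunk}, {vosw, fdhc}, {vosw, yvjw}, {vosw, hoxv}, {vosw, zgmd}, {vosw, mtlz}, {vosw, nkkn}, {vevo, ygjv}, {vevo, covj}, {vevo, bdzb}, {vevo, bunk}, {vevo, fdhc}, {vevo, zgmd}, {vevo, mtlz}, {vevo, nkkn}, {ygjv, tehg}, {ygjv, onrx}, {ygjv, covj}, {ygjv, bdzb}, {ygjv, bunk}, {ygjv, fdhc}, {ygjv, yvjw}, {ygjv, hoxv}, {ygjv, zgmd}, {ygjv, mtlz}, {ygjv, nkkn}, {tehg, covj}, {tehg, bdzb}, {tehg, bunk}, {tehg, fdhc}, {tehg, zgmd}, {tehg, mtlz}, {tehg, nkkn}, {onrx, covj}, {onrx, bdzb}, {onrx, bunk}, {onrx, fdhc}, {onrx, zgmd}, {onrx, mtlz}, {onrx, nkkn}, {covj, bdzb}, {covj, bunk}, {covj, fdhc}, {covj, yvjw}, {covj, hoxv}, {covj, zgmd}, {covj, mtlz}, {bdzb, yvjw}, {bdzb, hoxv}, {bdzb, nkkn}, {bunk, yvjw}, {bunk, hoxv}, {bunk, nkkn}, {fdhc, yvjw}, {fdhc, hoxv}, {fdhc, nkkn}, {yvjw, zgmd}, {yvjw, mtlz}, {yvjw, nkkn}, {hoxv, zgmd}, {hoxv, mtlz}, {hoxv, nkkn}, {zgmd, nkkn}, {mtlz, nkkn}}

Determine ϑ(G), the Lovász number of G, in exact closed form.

6

N(bdzb) = {acbi, vosw, vevo, ygjv, tehg, onrx, covj, yvjw, hoxv, nkkn}, |N(bdzb)| = 10.
deg(ygjv) = 13; N(ygjv) = {acbi, vevo, tehg, onrx, covj, bdzb, bunk, fdhc, yvjw, hoxv, zgmd, mtlz, nkkn}.
N(yvjw) = {vosw, ygjv, covj, bdzb, bunk, fdhc, zgmd, mtlz, nkkn}, |N(yvjw)| = 9.
N(bunk) = {acbi, vosw, vevo, ygjv, tehg, onrx, covj, yvjw, hoxv, nkkn}, |N(bunk)| = 10.
G = K_{6,5,2,2}: α = 6 = χ(Ḡ), so ϑ = 6.
≈ 6.0000 (to 4 d.p.).
Sandwich: α(G)=6 ≤ ϑ(G)=6 ≤ χ(Ḡ)=6 (collapsed).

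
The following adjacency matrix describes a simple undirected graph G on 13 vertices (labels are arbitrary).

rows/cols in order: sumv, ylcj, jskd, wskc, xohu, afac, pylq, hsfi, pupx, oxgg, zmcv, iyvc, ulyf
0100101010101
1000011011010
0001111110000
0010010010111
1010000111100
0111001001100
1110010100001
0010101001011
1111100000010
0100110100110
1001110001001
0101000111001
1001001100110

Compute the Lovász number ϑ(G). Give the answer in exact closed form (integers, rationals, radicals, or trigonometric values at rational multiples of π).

deg(xohu) = 6; N(xohu) = {sumv, jskd, hsfi, pupx, oxgg, zmcv}.
Vertex hsfi has 6 neighbors: jskd, xohu, pylq, oxgg, iyvc, ulyf.
N(iyvc) = {ylcj, wskc, hsfi, pupx, oxgg, ulyf}, |N(iyvc)| = 6.
deg(zmcv) = 6; N(zmcv) = {sumv, wskc, xohu, afac, oxgg, ulyf}.
13-vertex 6-regular graph: SR(13,6,2,3) — a Paley graph.
spec(A) ≈ [6.0, 1.30278, -2.30278] (distinct, 5 d.p.).
λ_max=6, λ_min=-sqrt(13)/2 - 1/2; ϑ = −13·λ_min/(λ_max−λ_min) = sqrt(13).
Numerically 3.60555.

sqrt(13)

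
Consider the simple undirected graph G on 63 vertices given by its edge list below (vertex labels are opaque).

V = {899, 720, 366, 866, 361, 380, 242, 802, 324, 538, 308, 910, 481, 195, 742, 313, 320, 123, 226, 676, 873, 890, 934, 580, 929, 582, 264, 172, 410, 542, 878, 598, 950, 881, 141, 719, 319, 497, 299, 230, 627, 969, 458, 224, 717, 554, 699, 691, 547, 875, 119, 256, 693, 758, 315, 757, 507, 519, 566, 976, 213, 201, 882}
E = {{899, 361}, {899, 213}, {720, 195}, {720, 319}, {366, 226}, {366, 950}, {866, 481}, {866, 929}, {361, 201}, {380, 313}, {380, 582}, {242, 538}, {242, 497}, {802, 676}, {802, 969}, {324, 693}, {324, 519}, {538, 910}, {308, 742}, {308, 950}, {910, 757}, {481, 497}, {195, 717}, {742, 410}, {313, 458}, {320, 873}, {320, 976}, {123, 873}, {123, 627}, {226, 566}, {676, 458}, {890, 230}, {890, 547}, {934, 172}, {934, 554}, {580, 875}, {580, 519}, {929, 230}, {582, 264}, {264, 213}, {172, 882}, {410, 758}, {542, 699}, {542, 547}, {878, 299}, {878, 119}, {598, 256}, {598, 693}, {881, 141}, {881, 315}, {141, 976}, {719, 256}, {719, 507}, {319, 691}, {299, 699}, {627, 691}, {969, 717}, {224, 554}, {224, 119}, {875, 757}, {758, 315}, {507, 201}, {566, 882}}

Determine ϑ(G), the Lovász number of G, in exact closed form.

63*cos(pi/63)/(cos(pi/63) + 1)

Vertex 929 has 2 neighbors: 866, 230.
deg(299) = 2; N(299) = {878, 699}.
deg(547) = 2; N(547) = {890, 542}.
N(319) = {720, 691}, |N(319)| = 2.
G on 63 vertices is 2-regular; the odd cycle C_{63}.
The 32 distinct eigenvalues: [2.0, 1.9901, 1.9603, 1.9111, 1.843, 1.7564, 1.6525, 1.5321, 1.3965, 1.247, 1.0851, 0.9124, 0.7307, 0.5417, 0.3473, 0.1495, -0.0499, -0.2487, -0.445, -0.637, -0.8226, -1.0, -1.1675, -1.3234, -1.4661, -1.5943, -1.7066, -1.8019, -1.8794, -1.9382, -1.9777, -1.9975].
−63·(-2*cos(pi/63)) / ((2)−(-2*cos(pi/63))) = 63*cos(pi/63)/(cos(pi/63) + 1) = ϑ(G).
ϑ(G) ≈ 31.48040933.
31 ≤ 63*cos(pi/63)/(cos(pi/63) + 1) ≤ 32: both strict.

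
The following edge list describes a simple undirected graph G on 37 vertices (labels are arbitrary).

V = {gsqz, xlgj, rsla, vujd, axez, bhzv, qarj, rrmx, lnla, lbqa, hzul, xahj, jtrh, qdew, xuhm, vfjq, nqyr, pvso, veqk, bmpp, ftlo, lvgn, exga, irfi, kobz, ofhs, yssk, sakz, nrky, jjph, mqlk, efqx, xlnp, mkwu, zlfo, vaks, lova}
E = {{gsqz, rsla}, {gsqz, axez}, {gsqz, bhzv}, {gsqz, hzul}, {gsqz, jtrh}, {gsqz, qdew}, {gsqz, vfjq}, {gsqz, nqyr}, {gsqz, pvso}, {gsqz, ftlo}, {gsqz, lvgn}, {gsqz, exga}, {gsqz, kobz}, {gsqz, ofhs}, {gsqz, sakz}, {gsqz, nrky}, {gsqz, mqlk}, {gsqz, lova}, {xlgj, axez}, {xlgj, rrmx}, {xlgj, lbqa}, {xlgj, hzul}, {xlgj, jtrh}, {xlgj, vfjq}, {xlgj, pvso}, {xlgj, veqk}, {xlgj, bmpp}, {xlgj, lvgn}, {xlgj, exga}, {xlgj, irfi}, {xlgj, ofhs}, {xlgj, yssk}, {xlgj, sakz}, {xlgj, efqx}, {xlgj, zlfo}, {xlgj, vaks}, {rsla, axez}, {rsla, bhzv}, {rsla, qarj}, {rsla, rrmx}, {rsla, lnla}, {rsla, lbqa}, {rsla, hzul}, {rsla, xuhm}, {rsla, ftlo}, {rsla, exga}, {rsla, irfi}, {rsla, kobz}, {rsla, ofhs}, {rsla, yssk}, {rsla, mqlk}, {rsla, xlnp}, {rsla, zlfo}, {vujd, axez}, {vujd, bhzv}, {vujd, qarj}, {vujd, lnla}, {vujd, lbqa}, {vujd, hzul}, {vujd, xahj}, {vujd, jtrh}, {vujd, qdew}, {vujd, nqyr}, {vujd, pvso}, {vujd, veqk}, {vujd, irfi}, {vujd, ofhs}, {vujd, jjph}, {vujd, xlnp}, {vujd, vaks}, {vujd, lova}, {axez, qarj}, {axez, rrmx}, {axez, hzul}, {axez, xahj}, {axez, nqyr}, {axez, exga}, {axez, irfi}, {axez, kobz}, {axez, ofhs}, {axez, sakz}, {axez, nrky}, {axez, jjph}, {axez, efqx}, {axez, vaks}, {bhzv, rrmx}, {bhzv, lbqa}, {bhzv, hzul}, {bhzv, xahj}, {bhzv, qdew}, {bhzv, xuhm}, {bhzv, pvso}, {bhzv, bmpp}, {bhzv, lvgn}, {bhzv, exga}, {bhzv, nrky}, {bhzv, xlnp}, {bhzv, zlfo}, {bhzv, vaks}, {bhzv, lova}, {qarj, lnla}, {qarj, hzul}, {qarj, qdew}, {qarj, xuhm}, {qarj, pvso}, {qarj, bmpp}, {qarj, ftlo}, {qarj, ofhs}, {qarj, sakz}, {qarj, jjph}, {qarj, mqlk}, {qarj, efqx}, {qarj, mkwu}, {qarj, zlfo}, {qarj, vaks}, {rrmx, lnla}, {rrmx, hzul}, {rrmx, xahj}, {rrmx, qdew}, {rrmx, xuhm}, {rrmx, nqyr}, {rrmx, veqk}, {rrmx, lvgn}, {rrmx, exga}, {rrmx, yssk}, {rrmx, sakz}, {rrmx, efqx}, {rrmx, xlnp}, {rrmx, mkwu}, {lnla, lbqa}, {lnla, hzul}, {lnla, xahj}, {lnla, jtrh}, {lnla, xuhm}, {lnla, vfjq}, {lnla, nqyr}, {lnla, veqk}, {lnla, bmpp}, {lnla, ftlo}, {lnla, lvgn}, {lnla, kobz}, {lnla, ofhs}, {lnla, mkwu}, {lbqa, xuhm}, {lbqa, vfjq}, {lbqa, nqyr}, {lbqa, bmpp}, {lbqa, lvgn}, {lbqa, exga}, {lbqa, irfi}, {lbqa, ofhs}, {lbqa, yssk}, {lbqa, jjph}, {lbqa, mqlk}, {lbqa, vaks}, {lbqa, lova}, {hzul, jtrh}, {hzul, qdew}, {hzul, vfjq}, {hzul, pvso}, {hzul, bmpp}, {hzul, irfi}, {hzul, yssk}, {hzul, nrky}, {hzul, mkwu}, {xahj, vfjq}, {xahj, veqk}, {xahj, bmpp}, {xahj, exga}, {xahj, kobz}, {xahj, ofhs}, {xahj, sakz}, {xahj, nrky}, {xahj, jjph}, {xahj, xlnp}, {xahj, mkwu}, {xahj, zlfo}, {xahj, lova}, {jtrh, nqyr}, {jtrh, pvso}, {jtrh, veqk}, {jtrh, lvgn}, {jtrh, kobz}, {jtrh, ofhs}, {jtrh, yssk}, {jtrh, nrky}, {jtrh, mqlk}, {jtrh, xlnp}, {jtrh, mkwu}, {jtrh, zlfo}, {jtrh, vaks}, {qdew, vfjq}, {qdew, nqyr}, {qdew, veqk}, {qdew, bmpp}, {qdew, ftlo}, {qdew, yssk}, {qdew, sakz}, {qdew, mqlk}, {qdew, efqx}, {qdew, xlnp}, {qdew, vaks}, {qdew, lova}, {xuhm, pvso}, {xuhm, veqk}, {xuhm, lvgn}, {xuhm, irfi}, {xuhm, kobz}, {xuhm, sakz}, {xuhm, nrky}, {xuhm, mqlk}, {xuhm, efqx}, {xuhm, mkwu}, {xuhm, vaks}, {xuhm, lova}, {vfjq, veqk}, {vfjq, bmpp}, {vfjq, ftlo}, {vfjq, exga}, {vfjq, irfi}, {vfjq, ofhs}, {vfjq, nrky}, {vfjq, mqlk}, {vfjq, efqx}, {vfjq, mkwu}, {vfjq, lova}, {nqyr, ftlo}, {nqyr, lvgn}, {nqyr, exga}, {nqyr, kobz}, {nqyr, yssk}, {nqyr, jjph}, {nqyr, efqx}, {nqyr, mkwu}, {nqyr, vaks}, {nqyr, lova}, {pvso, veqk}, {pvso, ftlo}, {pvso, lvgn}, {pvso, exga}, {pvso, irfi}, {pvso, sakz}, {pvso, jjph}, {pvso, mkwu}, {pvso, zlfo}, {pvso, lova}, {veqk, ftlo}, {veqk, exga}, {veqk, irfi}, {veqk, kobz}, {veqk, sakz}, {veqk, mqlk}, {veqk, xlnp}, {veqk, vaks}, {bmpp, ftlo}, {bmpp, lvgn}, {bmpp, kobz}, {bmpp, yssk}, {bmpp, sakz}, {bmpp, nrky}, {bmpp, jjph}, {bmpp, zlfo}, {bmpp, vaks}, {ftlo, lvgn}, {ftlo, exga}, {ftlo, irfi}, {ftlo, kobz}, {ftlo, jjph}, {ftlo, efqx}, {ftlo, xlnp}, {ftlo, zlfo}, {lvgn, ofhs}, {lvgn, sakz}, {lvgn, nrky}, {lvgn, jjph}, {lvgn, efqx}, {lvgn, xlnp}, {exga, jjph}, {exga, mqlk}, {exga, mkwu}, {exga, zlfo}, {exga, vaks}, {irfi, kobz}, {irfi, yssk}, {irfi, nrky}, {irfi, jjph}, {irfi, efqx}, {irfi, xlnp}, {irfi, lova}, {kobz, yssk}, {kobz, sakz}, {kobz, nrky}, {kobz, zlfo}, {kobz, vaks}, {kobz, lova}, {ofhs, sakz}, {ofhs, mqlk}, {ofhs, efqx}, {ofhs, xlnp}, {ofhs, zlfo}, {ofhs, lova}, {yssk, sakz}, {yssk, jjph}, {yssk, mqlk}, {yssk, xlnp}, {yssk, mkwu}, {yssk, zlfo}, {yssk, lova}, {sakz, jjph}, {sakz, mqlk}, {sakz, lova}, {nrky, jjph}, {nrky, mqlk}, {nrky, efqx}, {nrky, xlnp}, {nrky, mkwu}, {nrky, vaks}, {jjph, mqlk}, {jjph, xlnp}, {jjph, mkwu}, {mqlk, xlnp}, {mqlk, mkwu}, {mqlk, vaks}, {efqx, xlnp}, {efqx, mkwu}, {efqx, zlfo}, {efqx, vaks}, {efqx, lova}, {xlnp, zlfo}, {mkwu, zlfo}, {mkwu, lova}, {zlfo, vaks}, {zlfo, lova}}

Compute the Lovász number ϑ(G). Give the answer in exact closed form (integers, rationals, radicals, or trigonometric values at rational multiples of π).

deg(efqx) = 18; N(efqx) = {xlgj, axez, qarj, rrmx, qdew, xuhm, vfjq, nqyr, ftlo, lvgn, irfi, ofhs, nrky, xlnp, mkwu, zlfo, vaks, lova}.
N(mqlk) = {gsqz, rsla, qarj, lbqa, jtrh, qdew, xuhm, vfjq, veqk, exga, ofhs, yssk, sakz, nrky, jjph, xlnp, mkwu, vaks}, |N(mqlk)| = 18.
N(nrky) = {gsqz, axez, bhzv, hzul, xahj, jtrh, xuhm, vfjq, bmpp, lvgn, irfi, kobz, jjph, mqlk, efqx, xlnp, mkwu, vaks}, |N(nrky)| = 18.
Vertex nqyr has 18 neighbors: gsqz, vujd, axez, rrmx, lnla, lbqa, jtrh, qdew, ftlo, lvgn, exga, kobz, yssk, jjph, efqx, mkwu, vaks, lova.
18-regular, N=37; strongly regular (37,18,8,9).
Distinct eigenvalues (to 5 d.p.): [18.0, 2.54138, -3.54138].
ϑ = −N·λ_min/(λ_max−λ_min) = −37·(-sqrt(37)/2 - 1/2)/(18−(-sqrt(37)/2 - 1/2)) = sqrt(37).
= 6.08276253… (decimal).

sqrt(37)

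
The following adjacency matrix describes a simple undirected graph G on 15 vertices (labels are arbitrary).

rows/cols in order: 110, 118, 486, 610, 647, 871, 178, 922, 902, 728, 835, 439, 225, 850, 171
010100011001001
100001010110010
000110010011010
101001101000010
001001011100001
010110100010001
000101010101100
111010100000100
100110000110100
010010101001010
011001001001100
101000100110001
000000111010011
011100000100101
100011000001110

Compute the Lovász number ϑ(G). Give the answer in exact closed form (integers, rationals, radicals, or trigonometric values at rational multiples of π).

5

N(922) = {110, 118, 486, 647, 178, 225}, |N(922)| = 6.
N(728) = {118, 647, 178, 902, 439, 850}, |N(728)| = 6.
Vertex 850 has 6 neighbors: 118, 486, 610, 728, 225, 171.
deg(610) = 6; N(610) = {110, 486, 871, 178, 902, 850}.
G on 15 vertices is 6-regular; Kneser K(6,2) on C(6,2)=15 vertices.
Distinct eigenvalues (to 5 d.p.): [6.0, 1.0, -3.0].
With N=15: ϑ(G) = 15·(-1*(-3))/(6−(-3)) = 5.
≈ 5.0000 (to 4 d.p.).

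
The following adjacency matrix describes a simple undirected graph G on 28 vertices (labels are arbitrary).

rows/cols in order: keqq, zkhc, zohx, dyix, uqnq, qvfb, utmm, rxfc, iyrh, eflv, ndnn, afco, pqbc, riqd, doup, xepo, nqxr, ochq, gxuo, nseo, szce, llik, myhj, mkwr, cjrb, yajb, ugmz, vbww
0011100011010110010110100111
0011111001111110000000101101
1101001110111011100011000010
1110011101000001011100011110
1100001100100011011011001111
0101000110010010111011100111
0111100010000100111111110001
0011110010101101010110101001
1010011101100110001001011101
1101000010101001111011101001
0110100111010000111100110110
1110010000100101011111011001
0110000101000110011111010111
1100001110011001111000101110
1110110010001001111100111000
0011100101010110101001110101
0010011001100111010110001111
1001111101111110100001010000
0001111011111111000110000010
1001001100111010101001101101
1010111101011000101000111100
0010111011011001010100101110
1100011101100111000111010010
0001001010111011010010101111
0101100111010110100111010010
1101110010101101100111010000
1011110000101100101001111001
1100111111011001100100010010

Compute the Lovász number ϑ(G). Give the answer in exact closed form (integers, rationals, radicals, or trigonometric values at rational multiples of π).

deg(szce) = 15; N(szce) = {keqq, zohx, uqnq, qvfb, utmm, rxfc, eflv, afco, pqbc, nqxr, gxuo, myhj, mkwr, cjrb, yajb}.
Vertex mkwr has 15 neighbors: dyix, utmm, iyrh, ndnn, afco, pqbc, doup, xepo, ochq, szce, myhj, cjrb, yajb, ugmz, vbww.
deg(yajb) = 15; N(yajb) = {keqq, zkhc, dyix, uqnq, qvfb, iyrh, ndnn, pqbc, riqd, xepo, nqxr, nseo, szce, llik, mkwr}.
deg(utmm) = 15; N(utmm) = {zkhc, zohx, dyix, uqnq, iyrh, riqd, nqxr, ochq, gxuo, nseo, szce, llik, myhj, mkwr, vbww}.
deg(v) = 15 for all v (|V|=28); this is K(8,2), the Kneser graph.
A has 3 distinct eigenvalues ≈ [15.0, 1.0, -5.0].
−28·(-5) / ((15)−(-5)) = 7 = ϑ(G).
≈ 7.000000000 (to 9 d.p.).

7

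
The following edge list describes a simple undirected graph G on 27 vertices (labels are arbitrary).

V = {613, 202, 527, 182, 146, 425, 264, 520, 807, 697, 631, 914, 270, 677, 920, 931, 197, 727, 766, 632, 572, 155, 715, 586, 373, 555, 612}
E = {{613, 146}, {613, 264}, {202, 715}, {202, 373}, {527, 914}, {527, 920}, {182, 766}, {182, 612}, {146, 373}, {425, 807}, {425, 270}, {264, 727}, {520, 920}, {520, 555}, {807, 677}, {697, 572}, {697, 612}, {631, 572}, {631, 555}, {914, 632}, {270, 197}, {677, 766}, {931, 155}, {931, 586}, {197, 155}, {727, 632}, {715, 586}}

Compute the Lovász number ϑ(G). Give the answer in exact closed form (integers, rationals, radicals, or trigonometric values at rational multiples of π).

27*cos(pi/27)/(cos(pi/27) + 1)

N(155) = {931, 197}, |N(155)| = 2.
deg(920) = 2; N(920) = {527, 520}.
Vertex 632 has 2 neighbors: 914, 727.
Vertex 613 has 2 neighbors: 146, 264.
Every vertex has degree 2 (N=27); this is C_{27}, the 27-cycle.
The 14 distinct eigenvalues: [2.0, 1.94609, 1.787265, 1.532089, 1.194317, 0.79216, 0.347296, -0.11629, -0.573606, -1.0, -1.372483, -1.670976, -1.879385, -1.986477].
−27·(-2*cos(pi/27)) / ((2)−(-2*cos(pi/27))) = 27*cos(pi/27)/(cos(pi/27) + 1) = ϑ(G).
= 13.45420409… (decimal).
Check 13 ≤ 27*cos(pi/27)/(cos(pi/27) + 1) ≤ 14: both strict.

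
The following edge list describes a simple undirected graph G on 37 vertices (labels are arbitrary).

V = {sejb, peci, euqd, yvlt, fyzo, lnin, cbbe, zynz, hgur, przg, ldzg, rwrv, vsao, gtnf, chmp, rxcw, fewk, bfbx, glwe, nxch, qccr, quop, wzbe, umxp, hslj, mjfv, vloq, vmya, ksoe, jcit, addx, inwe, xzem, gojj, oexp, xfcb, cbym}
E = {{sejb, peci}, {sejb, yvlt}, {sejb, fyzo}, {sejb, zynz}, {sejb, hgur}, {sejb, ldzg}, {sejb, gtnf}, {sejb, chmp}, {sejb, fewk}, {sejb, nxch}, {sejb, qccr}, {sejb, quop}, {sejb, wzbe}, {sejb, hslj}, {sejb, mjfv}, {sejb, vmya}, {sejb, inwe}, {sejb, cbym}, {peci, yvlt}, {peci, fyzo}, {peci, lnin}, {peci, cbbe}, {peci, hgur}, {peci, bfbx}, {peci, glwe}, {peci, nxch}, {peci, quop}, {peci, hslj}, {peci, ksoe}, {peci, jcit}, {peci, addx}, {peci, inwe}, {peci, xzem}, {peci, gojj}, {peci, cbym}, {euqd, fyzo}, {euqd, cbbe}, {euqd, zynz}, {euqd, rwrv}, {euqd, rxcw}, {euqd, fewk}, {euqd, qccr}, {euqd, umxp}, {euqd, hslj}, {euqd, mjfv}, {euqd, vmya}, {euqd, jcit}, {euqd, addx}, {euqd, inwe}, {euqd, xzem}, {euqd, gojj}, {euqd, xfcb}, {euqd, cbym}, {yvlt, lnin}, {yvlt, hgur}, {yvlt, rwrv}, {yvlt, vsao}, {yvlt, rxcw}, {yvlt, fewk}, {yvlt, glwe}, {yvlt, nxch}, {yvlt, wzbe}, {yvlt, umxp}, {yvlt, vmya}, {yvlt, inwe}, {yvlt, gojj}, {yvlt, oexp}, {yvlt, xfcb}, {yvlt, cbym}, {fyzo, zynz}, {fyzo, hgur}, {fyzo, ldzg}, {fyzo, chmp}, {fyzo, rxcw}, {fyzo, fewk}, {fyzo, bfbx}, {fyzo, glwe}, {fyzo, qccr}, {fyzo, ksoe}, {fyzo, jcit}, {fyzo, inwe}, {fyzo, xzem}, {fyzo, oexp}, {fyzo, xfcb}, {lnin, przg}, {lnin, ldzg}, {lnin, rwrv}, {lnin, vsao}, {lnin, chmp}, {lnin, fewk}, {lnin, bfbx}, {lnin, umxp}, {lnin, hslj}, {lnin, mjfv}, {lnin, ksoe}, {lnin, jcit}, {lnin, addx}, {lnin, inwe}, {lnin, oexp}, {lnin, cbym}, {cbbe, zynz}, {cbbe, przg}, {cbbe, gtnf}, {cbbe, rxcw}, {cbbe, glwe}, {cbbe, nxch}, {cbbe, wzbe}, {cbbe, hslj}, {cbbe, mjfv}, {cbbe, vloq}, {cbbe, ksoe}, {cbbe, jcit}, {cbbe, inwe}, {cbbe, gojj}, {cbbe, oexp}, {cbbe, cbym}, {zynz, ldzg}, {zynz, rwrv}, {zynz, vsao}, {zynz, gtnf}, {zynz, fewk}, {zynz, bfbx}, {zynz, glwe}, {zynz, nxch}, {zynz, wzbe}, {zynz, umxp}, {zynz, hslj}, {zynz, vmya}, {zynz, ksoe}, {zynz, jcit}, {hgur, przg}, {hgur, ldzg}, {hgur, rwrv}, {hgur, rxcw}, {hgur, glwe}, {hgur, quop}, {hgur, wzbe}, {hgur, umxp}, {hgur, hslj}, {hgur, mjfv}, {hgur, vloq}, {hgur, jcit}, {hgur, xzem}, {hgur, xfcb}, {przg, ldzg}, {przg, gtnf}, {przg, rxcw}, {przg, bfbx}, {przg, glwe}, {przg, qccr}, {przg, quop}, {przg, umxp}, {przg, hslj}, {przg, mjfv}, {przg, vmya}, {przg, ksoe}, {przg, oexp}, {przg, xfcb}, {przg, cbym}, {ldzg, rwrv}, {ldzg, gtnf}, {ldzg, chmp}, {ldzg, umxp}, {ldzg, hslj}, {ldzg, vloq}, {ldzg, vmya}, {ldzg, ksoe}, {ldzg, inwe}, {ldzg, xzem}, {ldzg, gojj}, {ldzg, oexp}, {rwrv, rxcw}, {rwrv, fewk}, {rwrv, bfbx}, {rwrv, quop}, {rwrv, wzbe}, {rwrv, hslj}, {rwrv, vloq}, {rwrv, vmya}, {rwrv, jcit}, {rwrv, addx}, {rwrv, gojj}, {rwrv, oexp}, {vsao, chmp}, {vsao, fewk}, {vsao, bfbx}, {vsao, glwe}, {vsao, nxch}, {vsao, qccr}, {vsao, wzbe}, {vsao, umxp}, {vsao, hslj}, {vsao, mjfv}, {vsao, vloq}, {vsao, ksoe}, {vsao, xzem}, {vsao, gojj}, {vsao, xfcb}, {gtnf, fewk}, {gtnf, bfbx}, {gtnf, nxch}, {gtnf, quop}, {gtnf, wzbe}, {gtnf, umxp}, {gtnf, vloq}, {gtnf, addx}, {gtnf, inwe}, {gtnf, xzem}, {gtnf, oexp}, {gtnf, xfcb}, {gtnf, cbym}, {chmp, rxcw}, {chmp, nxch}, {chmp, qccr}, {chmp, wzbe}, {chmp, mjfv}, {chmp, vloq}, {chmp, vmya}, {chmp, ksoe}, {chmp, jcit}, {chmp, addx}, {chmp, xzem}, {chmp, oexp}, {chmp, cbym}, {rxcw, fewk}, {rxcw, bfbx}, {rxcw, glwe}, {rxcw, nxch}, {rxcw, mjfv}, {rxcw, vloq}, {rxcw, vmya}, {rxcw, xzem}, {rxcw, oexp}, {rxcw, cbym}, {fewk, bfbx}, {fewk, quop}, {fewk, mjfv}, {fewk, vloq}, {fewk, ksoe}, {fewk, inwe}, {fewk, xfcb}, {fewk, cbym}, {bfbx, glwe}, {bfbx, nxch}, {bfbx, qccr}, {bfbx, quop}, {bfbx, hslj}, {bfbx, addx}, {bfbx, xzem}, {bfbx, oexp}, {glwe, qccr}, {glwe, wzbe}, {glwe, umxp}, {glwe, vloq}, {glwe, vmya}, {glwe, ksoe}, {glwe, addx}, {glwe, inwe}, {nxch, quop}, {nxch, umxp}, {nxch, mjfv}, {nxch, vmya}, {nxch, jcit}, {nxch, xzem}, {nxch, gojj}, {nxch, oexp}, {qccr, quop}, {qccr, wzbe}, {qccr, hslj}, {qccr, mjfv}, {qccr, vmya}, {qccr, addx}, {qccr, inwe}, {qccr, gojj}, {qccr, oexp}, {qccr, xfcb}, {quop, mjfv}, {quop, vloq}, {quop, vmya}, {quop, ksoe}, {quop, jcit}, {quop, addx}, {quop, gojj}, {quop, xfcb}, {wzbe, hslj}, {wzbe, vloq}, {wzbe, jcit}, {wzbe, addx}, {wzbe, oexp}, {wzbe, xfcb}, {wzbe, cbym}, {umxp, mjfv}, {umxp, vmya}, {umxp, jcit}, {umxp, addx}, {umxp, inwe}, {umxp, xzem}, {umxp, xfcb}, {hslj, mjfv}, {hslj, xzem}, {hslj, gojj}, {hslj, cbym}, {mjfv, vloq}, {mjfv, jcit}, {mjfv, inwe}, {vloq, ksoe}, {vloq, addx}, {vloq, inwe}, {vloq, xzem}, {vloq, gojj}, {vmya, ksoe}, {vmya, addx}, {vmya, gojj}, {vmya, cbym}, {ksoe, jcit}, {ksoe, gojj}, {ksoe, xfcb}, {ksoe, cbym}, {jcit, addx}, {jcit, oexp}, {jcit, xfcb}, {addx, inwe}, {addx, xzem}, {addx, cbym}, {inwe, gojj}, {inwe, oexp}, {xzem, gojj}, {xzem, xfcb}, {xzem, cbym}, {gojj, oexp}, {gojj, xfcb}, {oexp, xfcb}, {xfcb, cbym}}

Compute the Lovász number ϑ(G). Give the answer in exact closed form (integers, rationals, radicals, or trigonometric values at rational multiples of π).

deg(fewk) = 18; N(fewk) = {sejb, euqd, yvlt, fyzo, lnin, zynz, rwrv, vsao, gtnf, rxcw, bfbx, quop, mjfv, vloq, ksoe, inwe, xfcb, cbym}.
deg(qccr) = 18; N(qccr) = {sejb, euqd, fyzo, przg, vsao, chmp, bfbx, glwe, quop, wzbe, hslj, mjfv, vmya, addx, inwe, gojj, oexp, xfcb}.
N(inwe) = {sejb, peci, euqd, yvlt, fyzo, lnin, cbbe, ldzg, gtnf, fewk, glwe, qccr, umxp, mjfv, vloq, addx, gojj, oexp}, |N(inwe)| = 18.
N(umxp) = {euqd, yvlt, lnin, zynz, hgur, przg, ldzg, vsao, gtnf, glwe, nxch, mjfv, vmya, jcit, addx, inwe, xzem, xfcb}, |N(umxp)| = 18.
18-regular, N=37; strongly regular (37,18,8,9).
A has 3 distinct eigenvalues ≈ [18.0, 2.541, -3.541].
ϑ = −N·λ_min/(λ_max−λ_min) = −37·(-sqrt(37)/2 - 1/2)/(18−(-sqrt(37)/2 - 1/2)) = sqrt(37).
ϑ(G) ≈ 6.08276.

sqrt(37)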